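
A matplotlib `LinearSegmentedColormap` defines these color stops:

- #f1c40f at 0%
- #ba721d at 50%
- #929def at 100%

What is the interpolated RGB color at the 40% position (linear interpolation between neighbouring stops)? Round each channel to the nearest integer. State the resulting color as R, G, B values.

40% lies between the 0% and 50% stops, so the local fraction is t = (40 − 0)/(50 − 0) = 40/50 ≈ 0.8.
#f1c40f → (241, 196, 15); #ba721d → (186, 114, 29).
R = 241 + 0.8 × (186 − 241) = 197 → 197
G = 196 + 0.8 × (114 − 196) = 130.4 → 130
B = 15 + 0.8 × (29 − 15) = 26.2 → 26

(197, 130, 26)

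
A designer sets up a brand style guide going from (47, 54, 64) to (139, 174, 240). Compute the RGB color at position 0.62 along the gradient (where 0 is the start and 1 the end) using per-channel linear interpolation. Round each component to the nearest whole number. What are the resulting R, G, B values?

(104, 128, 173)

R = 47 + 0.62 × (139 − 47) = 47 + 0.62 × 92 = 104.04 → 104
G = 54 + 0.62 × (174 − 54) = 54 + 0.62 × 120 = 128.4 → 128
B = 64 + 0.62 × (240 − 64) = 64 + 0.62 × 176 = 173.12 → 173
So the blended color is (104, 128, 173), about #6880ad.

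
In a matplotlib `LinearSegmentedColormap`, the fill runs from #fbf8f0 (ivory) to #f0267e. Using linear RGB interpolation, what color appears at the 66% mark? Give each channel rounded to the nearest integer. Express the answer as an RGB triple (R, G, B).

(244, 109, 165)

#fbf8f0 → (251, 248, 240); #f0267e → (240, 38, 126).
66% corresponds to t = 0.66.
R = 251 + 0.66 × (240 − 251) = 251 + 0.66 × -11 = 243.74 → 244
G = 248 + 0.66 × (38 − 248) = 248 + 0.66 × -210 = 109.4 → 109
B = 240 + 0.66 × (126 − 240) = 240 + 0.66 × -114 = 164.76 → 165
So the blended color is (244, 109, 165), about #f46da5.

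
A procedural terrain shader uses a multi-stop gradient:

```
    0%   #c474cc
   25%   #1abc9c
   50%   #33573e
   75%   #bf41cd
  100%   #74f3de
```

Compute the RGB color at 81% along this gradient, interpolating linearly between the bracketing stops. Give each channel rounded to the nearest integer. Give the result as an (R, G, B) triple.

81% lies between the 75% and 100% stops, so the local fraction is t = (81 − 75)/(100 − 75) = 6/25 ≈ 0.24.
#bf41cd → (191, 65, 205); #74f3de → (116, 243, 222).
R = 191 + 0.24 × (116 − 191) = 173 → 173
G = 65 + 0.24 × (243 − 65) = 107.72 → 108
B = 205 + 0.24 × (222 − 205) = 209.08 → 209

(173, 108, 209)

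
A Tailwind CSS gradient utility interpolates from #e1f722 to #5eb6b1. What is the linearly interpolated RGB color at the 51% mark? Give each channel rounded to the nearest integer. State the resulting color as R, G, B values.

(158, 214, 107)

#e1f722 → (225, 247, 34); #5eb6b1 → (94, 182, 177).
51% corresponds to t = 0.51.
R = 225 + 0.51 × (94 − 225) = 225 + 0.51 × -131 = 158.19 → 158
G = 247 + 0.51 × (182 − 247) = 247 + 0.51 × -65 = 213.85 → 214
B = 34 + 0.51 × (177 − 34) = 34 + 0.51 × 143 = 106.93 → 107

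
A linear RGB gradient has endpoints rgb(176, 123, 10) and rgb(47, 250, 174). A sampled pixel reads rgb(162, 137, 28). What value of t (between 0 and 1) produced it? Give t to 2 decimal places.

Invert the lerp on the B channel (largest span, 164): t = (28 − 10) / (174 − 10) = 18/164 = 0.10976.
Check on R: (162 − 176)/(47 − 176) = 0.1085 ✓

0.11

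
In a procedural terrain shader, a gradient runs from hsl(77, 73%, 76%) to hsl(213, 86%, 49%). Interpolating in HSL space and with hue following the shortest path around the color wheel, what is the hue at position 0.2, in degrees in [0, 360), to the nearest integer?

Hue arc: Δh = 213 − 77 = 136° (|Δh| ≤ 180, already the shorter path).
H = 77 + 0.2 × (136) = 104.2 → 104°

104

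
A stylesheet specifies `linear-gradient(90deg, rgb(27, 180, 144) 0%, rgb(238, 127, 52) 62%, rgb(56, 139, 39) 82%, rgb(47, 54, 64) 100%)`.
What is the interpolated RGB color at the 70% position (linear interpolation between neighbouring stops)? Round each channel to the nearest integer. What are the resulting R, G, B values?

70% lies between the 62% and 82% stops, so the local fraction is t = (70 − 62)/(82 − 62) = 8/20 ≈ 0.4.
R = 238 + 0.4 × (56 − 238) = 165.2 → 165
G = 127 + 0.4 × (139 − 127) = 131.8 → 132
B = 52 + 0.4 × (39 − 52) = 46.8 → 47

(165, 132, 47)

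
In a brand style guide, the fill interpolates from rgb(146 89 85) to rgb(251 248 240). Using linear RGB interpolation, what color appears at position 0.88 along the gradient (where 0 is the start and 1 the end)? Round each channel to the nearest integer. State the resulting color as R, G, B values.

R = 146 + 0.88 × (251 − 146) = 146 + 0.88 × 105 = 238.4 → 238
G = 89 + 0.88 × (248 − 89) = 89 + 0.88 × 159 = 228.92 → 229
B = 85 + 0.88 × (240 − 85) = 85 + 0.88 × 155 = 221.4 → 221
So the blended color is (238, 229, 221), about #eee5dd.

(238, 229, 221)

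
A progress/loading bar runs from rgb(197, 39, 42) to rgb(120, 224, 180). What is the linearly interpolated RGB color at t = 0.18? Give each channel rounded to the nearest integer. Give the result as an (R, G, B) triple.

(183, 72, 67)

R = 197 + 0.18 × (120 − 197) = 197 + 0.18 × -77 = 183.14 → 183
G = 39 + 0.18 × (224 − 39) = 39 + 0.18 × 185 = 72.3 → 72
B = 42 + 0.18 × (180 − 42) = 42 + 0.18 × 138 = 66.84 → 67
So the blended color is (183, 72, 67), about #b74843.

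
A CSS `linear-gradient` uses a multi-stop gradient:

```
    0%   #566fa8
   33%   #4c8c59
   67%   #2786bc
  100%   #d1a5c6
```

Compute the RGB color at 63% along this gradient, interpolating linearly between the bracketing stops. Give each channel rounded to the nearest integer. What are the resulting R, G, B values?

(43, 135, 176)

63% lies between the 33% and 67% stops, so the local fraction is t = (63 − 33)/(67 − 33) = 30/34 ≈ 0.8824.
#4c8c59 → (76, 140, 89); #2786bc → (39, 134, 188).
R = 76 + 0.8824 × (39 − 76) = 43.351 → 43
G = 140 + 0.8824 × (134 − 140) = 134.706 → 135
B = 89 + 0.8824 × (188 − 89) = 176.358 → 176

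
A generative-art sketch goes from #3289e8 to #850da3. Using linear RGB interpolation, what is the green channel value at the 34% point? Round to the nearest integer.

G₁ = 137 (from #3289e8), G₂ = 13 (from #850da3).
G = 137 + 0.34 × (13 − 137) = 94.84 → 95

95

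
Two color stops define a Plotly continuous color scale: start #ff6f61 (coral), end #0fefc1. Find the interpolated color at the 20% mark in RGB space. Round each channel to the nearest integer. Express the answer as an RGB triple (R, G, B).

#ff6f61 → (255, 111, 97); #0fefc1 → (15, 239, 193).
20% corresponds to t = 0.2.
R = 255 + 0.2 × (15 − 255) = 255 + 0.2 × -240 = 207 → 207
G = 111 + 0.2 × (239 − 111) = 111 + 0.2 × 128 = 136.6 → 137
B = 97 + 0.2 × (193 − 97) = 97 + 0.2 × 96 = 116.2 → 116
So the blended color is (207, 137, 116), about #cf8974.

(207, 137, 116)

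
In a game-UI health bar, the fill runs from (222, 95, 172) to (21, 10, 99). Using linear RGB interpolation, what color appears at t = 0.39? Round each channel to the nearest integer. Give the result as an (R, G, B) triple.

(144, 62, 144)

R = 222 + 0.39 × (21 − 222) = 222 + 0.39 × -201 = 143.61 → 144
G = 95 + 0.39 × (10 − 95) = 95 + 0.39 × -85 = 61.85 → 62
B = 172 + 0.39 × (99 − 172) = 172 + 0.39 × -73 = 143.53 → 144
So the blended color is (144, 62, 144), about #903e90.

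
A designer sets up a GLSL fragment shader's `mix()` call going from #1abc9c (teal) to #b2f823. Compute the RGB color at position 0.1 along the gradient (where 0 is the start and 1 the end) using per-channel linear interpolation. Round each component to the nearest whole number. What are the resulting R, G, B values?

(41, 194, 144)

#1abc9c → (26, 188, 156); #b2f823 → (178, 248, 35).
R = 26 + 0.1 × (178 − 26) = 26 + 0.1 × 152 = 41.2 → 41
G = 188 + 0.1 × (248 − 188) = 188 + 0.1 × 60 = 194 → 194
B = 156 + 0.1 × (35 − 156) = 156 + 0.1 × -121 = 143.9 → 144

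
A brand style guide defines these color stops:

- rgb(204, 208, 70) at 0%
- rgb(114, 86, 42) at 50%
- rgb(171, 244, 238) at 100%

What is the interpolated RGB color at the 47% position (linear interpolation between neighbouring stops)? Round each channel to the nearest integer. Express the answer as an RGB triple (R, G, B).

(119, 93, 44)

47% lies between the 0% and 50% stops, so the local fraction is t = (47 − 0)/(50 − 0) = 47/50 ≈ 0.94.
R = 204 + 0.94 × (114 − 204) = 119.4 → 119
G = 208 + 0.94 × (86 − 208) = 93.32 → 93
B = 70 + 0.94 × (42 − 70) = 43.68 → 44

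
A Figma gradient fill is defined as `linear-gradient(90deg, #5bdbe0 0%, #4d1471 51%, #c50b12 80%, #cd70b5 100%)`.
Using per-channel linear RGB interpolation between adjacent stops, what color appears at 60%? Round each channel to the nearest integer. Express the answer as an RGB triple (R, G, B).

60% lies between the 51% and 80% stops, so the local fraction is t = (60 − 51)/(80 − 51) = 9/29 ≈ 0.3103.
#4d1471 → (77, 20, 113); #c50b12 → (197, 11, 18).
R = 77 + 0.3103 × (197 − 77) = 114.236 → 114
G = 20 + 0.3103 × (11 − 20) = 17.207 → 17
B = 113 + 0.3103 × (18 − 113) = 83.522 → 84

(114, 17, 84)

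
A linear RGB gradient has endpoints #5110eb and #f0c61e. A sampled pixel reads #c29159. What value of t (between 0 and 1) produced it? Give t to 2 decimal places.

Invert the lerp on the B channel (largest span, 205): t = (89 − 235) / (30 − 235) = -146/-205 = 0.7122.
Check on R: (194 − 81)/(240 − 81) = 0.7107 ✓

0.71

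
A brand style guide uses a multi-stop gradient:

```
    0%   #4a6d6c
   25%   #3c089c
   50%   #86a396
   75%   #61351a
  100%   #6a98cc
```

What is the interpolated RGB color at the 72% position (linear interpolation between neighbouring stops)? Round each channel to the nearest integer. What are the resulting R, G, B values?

72% lies between the 50% and 75% stops, so the local fraction is t = (72 − 50)/(75 − 50) = 22/25 ≈ 0.88.
#86a396 → (134, 163, 150); #61351a → (97, 53, 26).
R = 134 + 0.88 × (97 − 134) = 101.44 → 101
G = 163 + 0.88 × (53 − 163) = 66.2 → 66
B = 150 + 0.88 × (26 − 150) = 40.88 → 41

(101, 66, 41)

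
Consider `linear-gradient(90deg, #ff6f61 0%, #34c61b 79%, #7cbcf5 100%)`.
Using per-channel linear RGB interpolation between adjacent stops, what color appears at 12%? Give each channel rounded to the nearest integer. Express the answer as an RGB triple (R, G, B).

(224, 124, 86)

12% lies between the 0% and 79% stops, so the local fraction is t = (12 − 0)/(79 − 0) = 12/79 ≈ 0.1519.
#ff6f61 → (255, 111, 97); #34c61b → (52, 198, 27).
R = 255 + 0.1519 × (52 − 255) = 224.164 → 224
G = 111 + 0.1519 × (198 − 111) = 124.215 → 124
B = 97 + 0.1519 × (27 − 97) = 86.367 → 86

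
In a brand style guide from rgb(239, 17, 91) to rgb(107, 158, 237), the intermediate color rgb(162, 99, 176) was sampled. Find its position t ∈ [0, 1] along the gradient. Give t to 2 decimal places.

0.58

Invert the lerp on the B channel (largest span, 146): t = (176 − 91) / (237 − 91) = 85/146 = 0.58219.
Check on R: (162 − 239)/(107 − 239) = 0.5833 ✓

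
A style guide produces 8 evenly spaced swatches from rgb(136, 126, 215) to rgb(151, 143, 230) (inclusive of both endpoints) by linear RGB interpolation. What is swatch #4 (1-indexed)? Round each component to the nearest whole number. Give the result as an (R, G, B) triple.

With 8 swatches and endpoints inclusive, swatch 4 sits at t = (4 − 1)/(8 − 1) = 3/7 ≈ 0.4286.
R = 136 + 0.4286 × (151 − 136) = 142.429 → 142
G = 126 + 0.4286 × (143 − 126) = 133.286 → 133
B = 215 + 0.4286 × (230 − 215) = 221.429 → 221

(142, 133, 221)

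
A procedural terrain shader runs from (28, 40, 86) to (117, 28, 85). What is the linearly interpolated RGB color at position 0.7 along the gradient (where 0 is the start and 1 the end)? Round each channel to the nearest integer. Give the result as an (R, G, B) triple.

R = 28 + 0.7 × (117 − 28) = 28 + 0.7 × 89 = 90.3 → 90
G = 40 + 0.7 × (28 − 40) = 40 + 0.7 × -12 = 31.6 → 32
B = 86 + 0.7 × (85 − 86) = 86 + 0.7 × -1 = 85.3 → 85
So the blended color is (90, 32, 85), about #5a2055.

(90, 32, 85)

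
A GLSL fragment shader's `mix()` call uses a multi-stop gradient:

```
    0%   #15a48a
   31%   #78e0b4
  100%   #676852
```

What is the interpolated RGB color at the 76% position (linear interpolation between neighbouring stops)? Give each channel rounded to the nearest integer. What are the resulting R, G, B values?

76% lies between the 31% and 100% stops, so the local fraction is t = (76 − 31)/(100 − 31) = 45/69 ≈ 0.6522.
#78e0b4 → (120, 224, 180); #676852 → (103, 104, 82).
R = 120 + 0.6522 × (103 − 120) = 108.913 → 109
G = 224 + 0.6522 × (104 − 224) = 145.736 → 146
B = 180 + 0.6522 × (82 − 180) = 116.084 → 116

(109, 146, 116)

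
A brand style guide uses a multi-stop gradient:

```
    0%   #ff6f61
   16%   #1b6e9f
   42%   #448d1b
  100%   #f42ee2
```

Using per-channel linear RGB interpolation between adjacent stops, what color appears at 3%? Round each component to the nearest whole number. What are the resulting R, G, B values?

(212, 111, 109)

3% lies between the 0% and 16% stops, so the local fraction is t = (3 − 0)/(16 − 0) = 3/16 ≈ 0.1875.
#ff6f61 → (255, 111, 97); #1b6e9f → (27, 110, 159).
R = 255 + 0.1875 × (27 − 255) = 212.25 → 212
G = 111 + 0.1875 × (110 − 111) = 110.812 → 111
B = 97 + 0.1875 × (159 − 97) = 108.625 → 109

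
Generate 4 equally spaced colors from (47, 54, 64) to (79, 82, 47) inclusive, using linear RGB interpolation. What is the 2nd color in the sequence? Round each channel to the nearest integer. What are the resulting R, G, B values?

With 4 swatches and endpoints inclusive, swatch 2 sits at t = (2 − 1)/(4 − 1) = 1/3 ≈ 0.3333.
R = 47 + 0.3333 × (79 − 47) = 57.666 → 58
G = 54 + 0.3333 × (82 − 54) = 63.332 → 63
B = 64 + 0.3333 × (47 − 64) = 58.334 → 58

(58, 63, 58)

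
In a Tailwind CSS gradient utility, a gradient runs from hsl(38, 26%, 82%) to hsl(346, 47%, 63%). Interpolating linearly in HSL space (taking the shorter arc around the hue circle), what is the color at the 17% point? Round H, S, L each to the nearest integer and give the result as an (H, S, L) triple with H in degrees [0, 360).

(29, 30, 79)

Hue: 346 − 38 = 308°, but |308| > 180 so the shorter arc goes the other way: Δh = 308 − 360 = -52°.
H = 38 + 0.17 × (-52) = 29.16 → 29°
S = 26 + 0.17 × (47 − 26) = 29.57 → 30%
L = 82 + 0.17 × (63 − 82) = 78.77 → 79%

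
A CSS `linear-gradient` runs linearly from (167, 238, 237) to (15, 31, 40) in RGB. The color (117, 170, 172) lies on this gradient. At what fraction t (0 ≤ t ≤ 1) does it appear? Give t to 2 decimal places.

0.33

Invert the lerp on the G channel (largest span, 207): t = (170 − 238) / (31 − 238) = -68/-207 = 0.3285.
Check on R: (117 − 167)/(15 − 167) = 0.3289 ✓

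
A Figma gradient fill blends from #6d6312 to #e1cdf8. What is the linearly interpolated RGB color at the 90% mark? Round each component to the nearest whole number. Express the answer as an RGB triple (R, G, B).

#6d6312 → (109, 99, 18); #e1cdf8 → (225, 205, 248).
90% corresponds to t = 0.9.
R = 109 + 0.9 × (225 − 109) = 109 + 0.9 × 116 = 213.4 → 213
G = 99 + 0.9 × (205 − 99) = 99 + 0.9 × 106 = 194.4 → 194
B = 18 + 0.9 × (248 − 18) = 18 + 0.9 × 230 = 225 → 225

(213, 194, 225)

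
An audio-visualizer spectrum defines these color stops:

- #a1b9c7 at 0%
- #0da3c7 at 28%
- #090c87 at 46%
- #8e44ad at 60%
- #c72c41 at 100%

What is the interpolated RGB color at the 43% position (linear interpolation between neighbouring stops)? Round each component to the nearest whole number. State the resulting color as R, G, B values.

43% lies between the 28% and 46% stops, so the local fraction is t = (43 − 28)/(46 − 28) = 15/18 ≈ 0.8333.
#0da3c7 → (13, 163, 199); #090c87 → (9, 12, 135).
R = 13 + 0.8333 × (9 − 13) = 9.667 → 10
G = 163 + 0.8333 × (12 − 163) = 37.172 → 37
B = 199 + 0.8333 × (135 − 199) = 145.669 → 146

(10, 37, 146)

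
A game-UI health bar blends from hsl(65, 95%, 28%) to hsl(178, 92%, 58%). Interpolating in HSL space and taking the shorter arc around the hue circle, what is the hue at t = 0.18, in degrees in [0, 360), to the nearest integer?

Hue arc: Δh = 178 − 65 = 113° (|Δh| ≤ 180, already the shorter path).
H = 65 + 0.18 × (113) = 85.34 → 85°

85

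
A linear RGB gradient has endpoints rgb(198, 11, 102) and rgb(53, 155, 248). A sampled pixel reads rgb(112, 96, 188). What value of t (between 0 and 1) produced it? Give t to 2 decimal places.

0.59

Invert the lerp on the B channel (largest span, 146): t = (188 − 102) / (248 − 102) = 86/146 = 0.58904.
Check on R: (112 − 198)/(53 − 198) = 0.5931 ✓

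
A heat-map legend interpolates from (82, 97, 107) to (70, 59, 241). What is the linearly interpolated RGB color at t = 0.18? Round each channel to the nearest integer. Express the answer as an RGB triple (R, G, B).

R = 82 + 0.18 × (70 − 82) = 82 + 0.18 × -12 = 79.84 → 80
G = 97 + 0.18 × (59 − 97) = 97 + 0.18 × -38 = 90.16 → 90
B = 107 + 0.18 × (241 − 107) = 107 + 0.18 × 134 = 131.12 → 131

(80, 90, 131)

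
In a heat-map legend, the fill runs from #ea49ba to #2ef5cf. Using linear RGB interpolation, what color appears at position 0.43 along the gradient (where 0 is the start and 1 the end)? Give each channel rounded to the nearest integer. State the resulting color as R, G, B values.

#ea49ba → (234, 73, 186); #2ef5cf → (46, 245, 207).
R = 234 + 0.43 × (46 − 234) = 234 + 0.43 × -188 = 153.16 → 153
G = 73 + 0.43 × (245 − 73) = 73 + 0.43 × 172 = 146.96 → 147
B = 186 + 0.43 × (207 − 186) = 186 + 0.43 × 21 = 195.03 → 195

(153, 147, 195)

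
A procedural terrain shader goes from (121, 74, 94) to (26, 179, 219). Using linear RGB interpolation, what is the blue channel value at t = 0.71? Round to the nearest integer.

183

B = 94 + 0.71 × (219 − 94) = 182.75 → 183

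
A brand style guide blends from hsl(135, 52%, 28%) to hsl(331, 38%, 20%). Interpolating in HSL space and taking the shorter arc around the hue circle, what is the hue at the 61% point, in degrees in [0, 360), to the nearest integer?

Hue: 331 − 135 = 196°, but |196| > 180 so the shorter arc goes the other way: Δh = 196 − 360 = -164°.
H = 135 + 0.61 × (-164) = 34.96 → 35°

35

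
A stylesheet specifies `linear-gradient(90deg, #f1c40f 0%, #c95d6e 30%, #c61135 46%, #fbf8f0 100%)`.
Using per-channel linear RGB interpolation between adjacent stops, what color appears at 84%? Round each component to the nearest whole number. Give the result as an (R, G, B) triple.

(235, 180, 185)

84% lies between the 46% and 100% stops, so the local fraction is t = (84 − 46)/(100 − 46) = 38/54 ≈ 0.7037.
#c61135 → (198, 17, 53); #fbf8f0 → (251, 248, 240).
R = 198 + 0.7037 × (251 − 198) = 235.296 → 235
G = 17 + 0.7037 × (248 − 17) = 179.555 → 180
B = 53 + 0.7037 × (240 − 53) = 184.592 → 185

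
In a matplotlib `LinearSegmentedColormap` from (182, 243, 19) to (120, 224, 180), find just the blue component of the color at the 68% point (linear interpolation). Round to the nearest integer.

128

B = 19 + 0.68 × (180 − 19) = 128.48 → 128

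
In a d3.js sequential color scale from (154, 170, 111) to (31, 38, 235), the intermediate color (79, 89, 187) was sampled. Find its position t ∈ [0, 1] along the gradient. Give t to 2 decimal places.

Invert the lerp on the G channel (largest span, 132): t = (89 − 170) / (38 − 170) = -81/-132 = 0.61364.
Check on R: (79 − 154)/(31 − 154) = 0.6098 ✓

0.61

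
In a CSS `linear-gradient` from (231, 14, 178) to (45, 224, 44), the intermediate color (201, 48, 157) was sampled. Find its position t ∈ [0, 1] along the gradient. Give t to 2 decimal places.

0.16

Invert the lerp on the G channel (largest span, 210): t = (48 − 14) / (224 − 14) = 34/210 = 0.1619.
Check on R: (201 − 231)/(45 − 231) = 0.1613 ✓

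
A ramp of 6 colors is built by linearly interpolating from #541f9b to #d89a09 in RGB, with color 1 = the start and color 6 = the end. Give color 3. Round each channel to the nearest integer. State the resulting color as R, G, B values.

(137, 80, 97)

With 6 swatches and endpoints inclusive, swatch 3 sits at t = (3 − 1)/(6 − 1) = 2/5 ≈ 0.4.
#541f9b → (84, 31, 155); #d89a09 → (216, 154, 9).
R = 84 + 0.4 × (216 − 84) = 136.8 → 137
G = 31 + 0.4 × (154 − 31) = 80.2 → 80
B = 155 + 0.4 × (9 − 155) = 96.6 → 97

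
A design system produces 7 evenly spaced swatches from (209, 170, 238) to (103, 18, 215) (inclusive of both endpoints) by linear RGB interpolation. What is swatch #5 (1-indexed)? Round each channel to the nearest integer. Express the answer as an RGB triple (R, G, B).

(138, 69, 223)

With 7 swatches and endpoints inclusive, swatch 5 sits at t = (5 − 1)/(7 − 1) = 4/6 ≈ 0.6667.
R = 209 + 0.6667 × (103 − 209) = 138.33 → 138
G = 170 + 0.6667 × (18 − 170) = 68.662 → 69
B = 238 + 0.6667 × (215 − 238) = 222.666 → 223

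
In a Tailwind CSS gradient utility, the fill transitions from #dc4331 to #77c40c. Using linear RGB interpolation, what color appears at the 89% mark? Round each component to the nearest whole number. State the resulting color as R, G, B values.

#dc4331 → (220, 67, 49); #77c40c → (119, 196, 12).
89% corresponds to t = 0.89.
R = 220 + 0.89 × (119 − 220) = 220 + 0.89 × -101 = 130.11 → 130
G = 67 + 0.89 × (196 − 67) = 67 + 0.89 × 129 = 181.81 → 182
B = 49 + 0.89 × (12 − 49) = 49 + 0.89 × -37 = 16.07 → 16
So the blended color is (130, 182, 16), about #82b610.

(130, 182, 16)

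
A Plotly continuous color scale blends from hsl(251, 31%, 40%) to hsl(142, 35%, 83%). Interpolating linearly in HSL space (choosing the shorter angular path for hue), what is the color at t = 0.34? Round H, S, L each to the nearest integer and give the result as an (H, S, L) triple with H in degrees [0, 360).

(214, 32, 55)

Hue arc: Δh = 142 − 251 = -109° (|Δh| ≤ 180, already the shorter path).
H = 251 + 0.34 × (-109) = 213.94 → 214°
S = 31 + 0.34 × (35 − 31) = 32.36 → 32%
L = 40 + 0.34 × (83 − 40) = 54.62 → 55%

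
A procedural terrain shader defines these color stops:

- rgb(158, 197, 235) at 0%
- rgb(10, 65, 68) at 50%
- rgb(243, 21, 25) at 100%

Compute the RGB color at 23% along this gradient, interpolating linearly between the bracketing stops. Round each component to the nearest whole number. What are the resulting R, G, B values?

(90, 136, 158)

23% lies between the 0% and 50% stops, so the local fraction is t = (23 − 0)/(50 − 0) = 23/50 ≈ 0.46.
R = 158 + 0.46 × (10 − 158) = 89.92 → 90
G = 197 + 0.46 × (65 − 197) = 136.28 → 136
B = 235 + 0.46 × (68 − 235) = 158.18 → 158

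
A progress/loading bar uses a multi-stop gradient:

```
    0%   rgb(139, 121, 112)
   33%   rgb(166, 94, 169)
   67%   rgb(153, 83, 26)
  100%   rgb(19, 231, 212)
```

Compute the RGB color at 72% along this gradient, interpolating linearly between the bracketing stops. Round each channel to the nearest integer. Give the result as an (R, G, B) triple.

(133, 105, 54)

72% lies between the 67% and 100% stops, so the local fraction is t = (72 − 67)/(100 − 67) = 5/33 ≈ 0.1515.
R = 153 + 0.1515 × (19 − 153) = 132.699 → 133
G = 83 + 0.1515 × (231 − 83) = 105.422 → 105
B = 26 + 0.1515 × (212 − 26) = 54.179 → 54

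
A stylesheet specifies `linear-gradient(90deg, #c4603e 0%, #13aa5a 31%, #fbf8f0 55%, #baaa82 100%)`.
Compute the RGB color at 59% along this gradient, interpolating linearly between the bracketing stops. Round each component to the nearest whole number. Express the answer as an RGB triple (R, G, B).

59% lies between the 55% and 100% stops, so the local fraction is t = (59 − 55)/(100 − 55) = 4/45 ≈ 0.0889.
#fbf8f0 → (251, 248, 240); #baaa82 → (186, 170, 130).
R = 251 + 0.0889 × (186 − 251) = 245.221 → 245
G = 248 + 0.0889 × (170 − 248) = 241.066 → 241
B = 240 + 0.0889 × (130 − 240) = 230.221 → 230

(245, 241, 230)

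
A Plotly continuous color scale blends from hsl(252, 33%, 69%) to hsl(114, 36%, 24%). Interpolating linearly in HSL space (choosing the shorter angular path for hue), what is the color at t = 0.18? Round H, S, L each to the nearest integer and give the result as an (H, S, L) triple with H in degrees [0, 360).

(227, 34, 61)

Hue arc: Δh = 114 − 252 = -138° (|Δh| ≤ 180, already the shorter path).
H = 252 + 0.18 × (-138) = 227.16 → 227°
S = 33 + 0.18 × (36 − 33) = 33.54 → 34%
L = 69 + 0.18 × (24 − 69) = 60.9 → 61%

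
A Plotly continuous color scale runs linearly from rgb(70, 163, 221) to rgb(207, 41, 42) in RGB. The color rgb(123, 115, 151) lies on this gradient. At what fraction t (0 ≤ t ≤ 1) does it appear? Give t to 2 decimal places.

0.39

Invert the lerp on the B channel (largest span, 179): t = (151 − 221) / (42 − 221) = -70/-179 = 0.39106.
Check on R: (123 − 70)/(207 − 70) = 0.3869 ✓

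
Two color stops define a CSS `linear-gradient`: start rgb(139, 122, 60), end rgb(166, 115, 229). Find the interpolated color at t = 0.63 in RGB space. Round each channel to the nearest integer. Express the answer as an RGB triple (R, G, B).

(156, 118, 166)

R = 139 + 0.63 × (166 − 139) = 139 + 0.63 × 27 = 156.01 → 156
G = 122 + 0.63 × (115 − 122) = 122 + 0.63 × -7 = 117.59 → 118
B = 60 + 0.63 × (229 − 60) = 60 + 0.63 × 169 = 166.47 → 166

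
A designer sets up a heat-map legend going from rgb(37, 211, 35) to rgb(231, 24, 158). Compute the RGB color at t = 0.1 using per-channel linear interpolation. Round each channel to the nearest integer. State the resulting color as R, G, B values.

R = 37 + 0.1 × (231 − 37) = 37 + 0.1 × 194 = 56.4 → 56
G = 211 + 0.1 × (24 − 211) = 211 + 0.1 × -187 = 192.3 → 192
B = 35 + 0.1 × (158 − 35) = 35 + 0.1 × 123 = 47.3 → 47

(56, 192, 47)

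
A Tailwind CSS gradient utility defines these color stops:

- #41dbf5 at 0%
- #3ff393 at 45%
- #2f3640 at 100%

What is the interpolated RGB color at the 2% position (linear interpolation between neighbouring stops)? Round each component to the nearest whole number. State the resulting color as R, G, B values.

2% lies between the 0% and 45% stops, so the local fraction is t = (2 − 0)/(45 − 0) = 2/45 ≈ 0.0444.
#41dbf5 → (65, 219, 245); #3ff393 → (63, 243, 147).
R = 65 + 0.0444 × (63 − 65) = 64.911 → 65
G = 219 + 0.0444 × (243 − 219) = 220.066 → 220
B = 245 + 0.0444 × (147 − 245) = 240.649 → 241

(65, 220, 241)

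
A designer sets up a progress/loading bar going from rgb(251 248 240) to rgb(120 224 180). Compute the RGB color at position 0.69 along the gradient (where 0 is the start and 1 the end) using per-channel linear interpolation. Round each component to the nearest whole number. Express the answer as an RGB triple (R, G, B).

(161, 231, 199)

R = 251 + 0.69 × (120 − 251) = 251 + 0.69 × -131 = 160.61 → 161
G = 248 + 0.69 × (224 − 248) = 248 + 0.69 × -24 = 231.44 → 231
B = 240 + 0.69 × (180 − 240) = 240 + 0.69 × -60 = 198.6 → 199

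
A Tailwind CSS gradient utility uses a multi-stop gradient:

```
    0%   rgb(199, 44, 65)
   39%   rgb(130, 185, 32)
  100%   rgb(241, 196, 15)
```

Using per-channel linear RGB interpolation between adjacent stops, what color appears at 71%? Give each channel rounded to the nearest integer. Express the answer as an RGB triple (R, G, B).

(188, 191, 23)

71% lies between the 39% and 100% stops, so the local fraction is t = (71 − 39)/(100 − 39) = 32/61 ≈ 0.5246.
R = 130 + 0.5246 × (241 − 130) = 188.231 → 188
G = 185 + 0.5246 × (196 − 185) = 190.771 → 191
B = 32 + 0.5246 × (15 − 32) = 23.082 → 23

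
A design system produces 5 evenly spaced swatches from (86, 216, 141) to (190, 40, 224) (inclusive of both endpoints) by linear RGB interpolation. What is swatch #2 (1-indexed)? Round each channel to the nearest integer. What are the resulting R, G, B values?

(112, 172, 162)

With 5 swatches and endpoints inclusive, swatch 2 sits at t = (2 − 1)/(5 − 1) = 1/4 ≈ 0.25.
R = 86 + 0.25 × (190 − 86) = 112 → 112
G = 216 + 0.25 × (40 − 216) = 172 → 172
B = 141 + 0.25 × (224 − 141) = 161.75 → 162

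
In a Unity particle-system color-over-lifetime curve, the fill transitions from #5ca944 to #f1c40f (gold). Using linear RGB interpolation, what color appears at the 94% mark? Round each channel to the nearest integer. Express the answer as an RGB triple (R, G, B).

#5ca944 → (92, 169, 68); #f1c40f → (241, 196, 15).
94% corresponds to t = 0.94.
R = 92 + 0.94 × (241 − 92) = 92 + 0.94 × 149 = 232.06 → 232
G = 169 + 0.94 × (196 − 169) = 169 + 0.94 × 27 = 194.38 → 194
B = 68 + 0.94 × (15 − 68) = 68 + 0.94 × -53 = 18.18 → 18

(232, 194, 18)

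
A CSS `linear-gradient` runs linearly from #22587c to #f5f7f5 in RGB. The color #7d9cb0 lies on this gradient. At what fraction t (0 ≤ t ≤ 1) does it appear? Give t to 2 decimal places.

Invert the lerp on the R channel (largest span, 211): t = (125 − 34) / (245 − 34) = 91/211 = 0.43128.
Check on G: (156 − 88)/(247 − 88) = 0.4277 ✓

0.43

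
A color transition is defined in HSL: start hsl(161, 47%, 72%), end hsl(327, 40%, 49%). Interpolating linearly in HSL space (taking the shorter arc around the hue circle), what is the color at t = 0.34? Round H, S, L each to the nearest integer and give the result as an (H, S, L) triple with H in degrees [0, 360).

(217, 45, 64)

Hue arc: Δh = 327 − 161 = 166° (|Δh| ≤ 180, already the shorter path).
H = 161 + 0.34 × (166) = 217.44 → 217°
S = 47 + 0.34 × (40 − 47) = 44.62 → 45%
L = 72 + 0.34 × (49 − 72) = 64.18 → 64%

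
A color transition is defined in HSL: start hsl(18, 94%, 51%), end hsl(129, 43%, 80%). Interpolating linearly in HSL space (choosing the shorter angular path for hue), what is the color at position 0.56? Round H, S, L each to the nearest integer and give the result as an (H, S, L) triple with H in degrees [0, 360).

Hue arc: Δh = 129 − 18 = 111° (|Δh| ≤ 180, already the shorter path).
H = 18 + 0.56 × (111) = 80.16 → 80°
S = 94 + 0.56 × (43 − 94) = 65.44 → 65%
L = 51 + 0.56 × (80 − 51) = 67.24 → 67%

(80, 65, 67)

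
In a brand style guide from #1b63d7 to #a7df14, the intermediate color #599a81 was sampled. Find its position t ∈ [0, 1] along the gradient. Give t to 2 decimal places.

0.44

Invert the lerp on the B channel (largest span, 195): t = (129 − 215) / (20 − 215) = -86/-195 = 0.44103.
Check on R: (89 − 27)/(167 − 27) = 0.4429 ✓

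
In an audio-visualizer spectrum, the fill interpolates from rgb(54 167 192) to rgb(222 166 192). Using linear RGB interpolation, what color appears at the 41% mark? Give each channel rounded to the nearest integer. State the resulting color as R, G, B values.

(123, 167, 192)

41% corresponds to t = 0.41.
R = 54 + 0.41 × (222 − 54) = 54 + 0.41 × 168 = 122.88 → 123
G = 167 + 0.41 × (166 − 167) = 167 + 0.41 × -1 = 166.59 → 167
B = 192 + 0.41 × (192 − 192) = 192 + 0.41 × 0 = 192 → 192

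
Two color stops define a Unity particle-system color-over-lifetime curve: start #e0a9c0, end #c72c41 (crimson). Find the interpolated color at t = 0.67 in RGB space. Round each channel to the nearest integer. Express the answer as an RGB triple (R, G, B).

(207, 85, 107)

#e0a9c0 → (224, 169, 192); #c72c41 → (199, 44, 65).
R = 224 + 0.67 × (199 − 224) = 224 + 0.67 × -25 = 207.25 → 207
G = 169 + 0.67 × (44 − 169) = 169 + 0.67 × -125 = 85.25 → 85
B = 192 + 0.67 × (65 − 192) = 192 + 0.67 × -127 = 106.91 → 107
So the blended color is (207, 85, 107), about #cf556b.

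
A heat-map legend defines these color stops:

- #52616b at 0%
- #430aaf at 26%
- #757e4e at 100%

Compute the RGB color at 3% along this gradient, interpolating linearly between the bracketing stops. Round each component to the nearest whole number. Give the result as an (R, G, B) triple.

3% lies between the 0% and 26% stops, so the local fraction is t = (3 − 0)/(26 − 0) = 3/26 ≈ 0.1154.
#52616b → (82, 97, 107); #430aaf → (67, 10, 175).
R = 82 + 0.1154 × (67 − 82) = 80.269 → 80
G = 97 + 0.1154 × (10 − 97) = 86.96 → 87
B = 107 + 0.1154 × (175 − 107) = 114.847 → 115

(80, 87, 115)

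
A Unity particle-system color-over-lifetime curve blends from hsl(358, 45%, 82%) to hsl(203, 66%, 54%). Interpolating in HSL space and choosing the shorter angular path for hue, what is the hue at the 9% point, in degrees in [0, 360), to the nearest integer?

344

Hue arc: Δh = 203 − 358 = -155° (|Δh| ≤ 180, already the shorter path).
H = 358 + 0.09 × (-155) = 344.05 → 344°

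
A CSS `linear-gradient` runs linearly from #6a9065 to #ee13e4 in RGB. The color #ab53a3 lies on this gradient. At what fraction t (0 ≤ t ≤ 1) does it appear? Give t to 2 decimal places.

0.49

Invert the lerp on the R channel (largest span, 132): t = (171 − 106) / (238 − 106) = 65/132 = 0.49242.
Check on G: (83 − 144)/(19 − 144) = 0.488 ✓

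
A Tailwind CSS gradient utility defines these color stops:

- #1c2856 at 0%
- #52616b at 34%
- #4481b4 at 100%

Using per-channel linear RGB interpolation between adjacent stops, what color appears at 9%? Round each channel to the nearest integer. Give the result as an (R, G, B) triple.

(42, 55, 92)

9% lies between the 0% and 34% stops, so the local fraction is t = (9 − 0)/(34 − 0) = 9/34 ≈ 0.2647.
#1c2856 → (28, 40, 86); #52616b → (82, 97, 107).
R = 28 + 0.2647 × (82 − 28) = 42.294 → 42
G = 40 + 0.2647 × (97 − 40) = 55.088 → 55
B = 86 + 0.2647 × (107 − 86) = 91.559 → 92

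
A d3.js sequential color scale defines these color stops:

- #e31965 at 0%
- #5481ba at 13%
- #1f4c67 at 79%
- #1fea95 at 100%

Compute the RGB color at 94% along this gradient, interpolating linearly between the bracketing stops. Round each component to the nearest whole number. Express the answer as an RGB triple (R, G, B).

94% lies between the 79% and 100% stops, so the local fraction is t = (94 − 79)/(100 − 79) = 15/21 ≈ 0.7143.
#1f4c67 → (31, 76, 103); #1fea95 → (31, 234, 149).
R = 31 + 0.7143 × (31 − 31) = 31 → 31
G = 76 + 0.7143 × (234 − 76) = 188.859 → 189
B = 103 + 0.7143 × (149 − 103) = 135.858 → 136

(31, 189, 136)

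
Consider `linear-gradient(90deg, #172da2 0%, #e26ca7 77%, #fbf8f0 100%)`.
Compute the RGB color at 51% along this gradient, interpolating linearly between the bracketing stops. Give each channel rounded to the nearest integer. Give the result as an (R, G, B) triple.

51% lies between the 0% and 77% stops, so the local fraction is t = (51 − 0)/(77 − 0) = 51/77 ≈ 0.6623.
#172da2 → (23, 45, 162); #e26ca7 → (226, 108, 167).
R = 23 + 0.6623 × (226 − 23) = 157.447 → 157
G = 45 + 0.6623 × (108 − 45) = 86.725 → 87
B = 162 + 0.6623 × (167 − 162) = 165.311 → 165

(157, 87, 165)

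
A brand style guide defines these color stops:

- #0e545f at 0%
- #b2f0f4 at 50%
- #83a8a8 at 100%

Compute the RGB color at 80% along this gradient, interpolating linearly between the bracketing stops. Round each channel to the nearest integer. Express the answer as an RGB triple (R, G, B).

80% lies between the 50% and 100% stops, so the local fraction is t = (80 − 50)/(100 − 50) = 30/50 ≈ 0.6.
#b2f0f4 → (178, 240, 244); #83a8a8 → (131, 168, 168).
R = 178 + 0.6 × (131 − 178) = 149.8 → 150
G = 240 + 0.6 × (168 − 240) = 196.8 → 197
B = 244 + 0.6 × (168 − 244) = 198.4 → 198

(150, 197, 198)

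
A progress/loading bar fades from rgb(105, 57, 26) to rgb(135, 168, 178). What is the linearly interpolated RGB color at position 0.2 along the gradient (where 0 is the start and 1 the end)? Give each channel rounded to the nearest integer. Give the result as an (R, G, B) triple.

R = 105 + 0.2 × (135 − 105) = 105 + 0.2 × 30 = 111 → 111
G = 57 + 0.2 × (168 − 57) = 57 + 0.2 × 111 = 79.2 → 79
B = 26 + 0.2 × (178 − 26) = 26 + 0.2 × 152 = 56.4 → 56

(111, 79, 56)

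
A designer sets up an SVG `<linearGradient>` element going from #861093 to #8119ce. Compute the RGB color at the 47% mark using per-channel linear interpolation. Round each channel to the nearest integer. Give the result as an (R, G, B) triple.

(132, 20, 175)

#861093 → (134, 16, 147); #8119ce → (129, 25, 206).
47% corresponds to t = 0.47.
R = 134 + 0.47 × (129 − 134) = 134 + 0.47 × -5 = 131.65 → 132
G = 16 + 0.47 × (25 − 16) = 16 + 0.47 × 9 = 20.23 → 20
B = 147 + 0.47 × (206 − 147) = 147 + 0.47 × 59 = 174.73 → 175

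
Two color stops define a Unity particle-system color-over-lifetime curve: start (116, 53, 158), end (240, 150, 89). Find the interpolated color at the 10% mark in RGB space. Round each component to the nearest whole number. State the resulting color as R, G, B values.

10% corresponds to t = 0.1.
R = 116 + 0.1 × (240 − 116) = 116 + 0.1 × 124 = 128.4 → 128
G = 53 + 0.1 × (150 − 53) = 53 + 0.1 × 97 = 62.7 → 63
B = 158 + 0.1 × (89 − 158) = 158 + 0.1 × -69 = 151.1 → 151

(128, 63, 151)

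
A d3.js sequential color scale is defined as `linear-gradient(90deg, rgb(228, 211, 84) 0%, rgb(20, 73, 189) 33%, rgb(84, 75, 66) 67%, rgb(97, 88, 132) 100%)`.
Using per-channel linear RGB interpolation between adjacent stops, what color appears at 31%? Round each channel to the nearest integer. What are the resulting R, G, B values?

31% lies between the 0% and 33% stops, so the local fraction is t = (31 − 0)/(33 − 0) = 31/33 ≈ 0.9394.
R = 228 + 0.9394 × (20 − 228) = 32.605 → 33
G = 211 + 0.9394 × (73 − 211) = 81.363 → 81
B = 84 + 0.9394 × (189 − 84) = 182.637 → 183

(33, 81, 183)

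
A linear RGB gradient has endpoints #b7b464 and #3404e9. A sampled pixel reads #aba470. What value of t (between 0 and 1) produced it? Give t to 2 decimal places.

0.09

Invert the lerp on the G channel (largest span, 176): t = (164 − 180) / (4 − 180) = -16/-176 = 0.090909.
Check on R: (171 − 183)/(52 − 183) = 0.0916 ✓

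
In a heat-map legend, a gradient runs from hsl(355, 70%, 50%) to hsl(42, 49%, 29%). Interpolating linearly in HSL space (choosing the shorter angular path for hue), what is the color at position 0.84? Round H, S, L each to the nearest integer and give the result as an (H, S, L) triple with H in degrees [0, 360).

(34, 52, 32)

Hue: 42 − 355 = -313°, but |-313| > 180 so the shorter arc goes the other way: Δh = -313 + 360 = 47°.
H = 355 + 0.84 × (47) = 394.48 → 394 → 394 mod 360 = 34°
S = 70 + 0.84 × (49 − 70) = 52.36 → 52%
L = 50 + 0.84 × (29 − 50) = 32.36 → 32%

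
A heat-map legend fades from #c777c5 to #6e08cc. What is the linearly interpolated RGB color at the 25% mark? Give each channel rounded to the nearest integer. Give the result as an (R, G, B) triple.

(177, 91, 199)

#c777c5 → (199, 119, 197); #6e08cc → (110, 8, 204).
25% corresponds to t = 0.25.
R = 199 + 0.25 × (110 − 199) = 199 + 0.25 × -89 = 176.75 → 177
G = 119 + 0.25 × (8 − 119) = 119 + 0.25 × -111 = 91.25 → 91
B = 197 + 0.25 × (204 − 197) = 197 + 0.25 × 7 = 198.75 → 199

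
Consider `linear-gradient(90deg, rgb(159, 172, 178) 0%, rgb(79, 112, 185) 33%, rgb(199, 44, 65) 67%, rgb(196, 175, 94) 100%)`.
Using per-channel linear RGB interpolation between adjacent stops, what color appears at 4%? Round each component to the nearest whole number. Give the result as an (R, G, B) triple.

(149, 165, 179)

4% lies between the 0% and 33% stops, so the local fraction is t = (4 − 0)/(33 − 0) = 4/33 ≈ 0.1212.
R = 159 + 0.1212 × (79 − 159) = 149.304 → 149
G = 172 + 0.1212 × (112 − 172) = 164.728 → 165
B = 178 + 0.1212 × (185 − 178) = 178.848 → 179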